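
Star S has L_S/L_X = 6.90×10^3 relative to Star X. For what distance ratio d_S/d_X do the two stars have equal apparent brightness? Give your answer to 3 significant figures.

83.1

Equal flux requires L_S/d_S² = L_X/d_X², so d_S/d_X = √(L_S/L_X)
= √(6.90×10^3) = 83.07.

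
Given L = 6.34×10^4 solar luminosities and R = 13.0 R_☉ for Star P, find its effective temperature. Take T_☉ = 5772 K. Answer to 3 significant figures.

2.54×10^4 K

T/T_☉ = (L/L_☉)^(1/4) / (R/R_☉)^(1/2)
T = 5772 × (6.34×10^4)^(1/4) / √(13.0) = 5772 × 15.87 / 3.606 = 2.540×10^4 K.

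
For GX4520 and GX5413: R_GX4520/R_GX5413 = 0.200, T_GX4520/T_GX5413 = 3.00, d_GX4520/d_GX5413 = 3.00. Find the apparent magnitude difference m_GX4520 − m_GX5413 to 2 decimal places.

1.11

L_GX4520/L_GX5413 = (0.200)²(3.00)⁴ = 3.240.
F_GX4520/F_GX5413 = (L_GX4520/L_GX5413)/(d_GX4520/d_GX5413)² = 3.240/9.000 = 0.3600.
m_GX4520 − m_GX5413 = −2.5 log₁₀(0.3600) = 1.11.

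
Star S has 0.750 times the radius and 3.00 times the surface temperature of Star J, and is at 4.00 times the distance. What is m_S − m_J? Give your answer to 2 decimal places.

-1.14

L_S/L_J = (0.750)²(3.00)⁴ = 45.56.
F_S/F_J = (L_S/L_J)/(d_S/d_J)² = 45.56/16.00 = 2.848.
m_S − m_J = −2.5 log₁₀(2.848) = -1.14.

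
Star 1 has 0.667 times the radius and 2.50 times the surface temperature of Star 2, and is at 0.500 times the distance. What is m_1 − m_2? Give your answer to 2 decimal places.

L_1/L_2 = (0.667)²(2.50)⁴ = 17.38.
F_1/F_2 = (L_1/L_2)/(d_1/d_2)² = 17.38/0.2500 = 69.51.
m_1 − m_2 = −2.5 log₁₀(69.51) = -4.61.

-4.61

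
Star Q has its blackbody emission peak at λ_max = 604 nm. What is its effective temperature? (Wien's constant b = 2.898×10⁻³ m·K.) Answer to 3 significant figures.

T = b/λ_max = 2.898×10⁻³ / (604×10⁻⁹) = 4798 K.

4.80×10^3 K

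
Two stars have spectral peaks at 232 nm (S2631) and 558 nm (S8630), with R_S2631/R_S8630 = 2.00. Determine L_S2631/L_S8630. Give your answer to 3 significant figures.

Wien's law gives T ∝ 1/λ_max, so T_S2631/T_S8630 = λ_S8630/λ_S2631 = 558/232 = 2.405.
Then L ∝ R²T⁴ gives L_S2631/L_S8630 = (2.00)² × (2.405)⁴ = 4.000 × 33.46 = 133.9.

134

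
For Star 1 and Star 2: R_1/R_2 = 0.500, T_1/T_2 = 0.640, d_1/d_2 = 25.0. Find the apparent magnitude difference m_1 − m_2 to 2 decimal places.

10.43

L_1/L_2 = (0.500)²(0.640)⁴ = 0.04194.
F_1/F_2 = (L_1/L_2)/(d_1/d_2)² = 0.04194/625.0 = 6.711×10^-5.
m_1 − m_2 = −2.5 log₁₀(6.711×10^-5) = 10.43.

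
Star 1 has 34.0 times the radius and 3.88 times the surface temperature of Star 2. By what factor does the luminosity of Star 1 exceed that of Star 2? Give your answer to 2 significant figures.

2.6×10^5

From the Stefan–Boltzmann law, L ∝ R²T⁴, so
L_1/L_2 = (R_1/R_2)² (T_1/T_2)⁴ = (34.0)² × (3.88)⁴ = 1156 × 226.6 = 2.620×10^5.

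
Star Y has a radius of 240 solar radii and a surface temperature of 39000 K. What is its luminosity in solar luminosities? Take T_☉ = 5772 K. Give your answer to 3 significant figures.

1.20×10^8 solar luminosities

L/L_☉ = (R/R_☉)² (T/T_☉)⁴ = (240)² × (39000/5772)⁴
       = 5.760×10^4 × (6.757)⁴ = 5.760×10^4 × 2084 = 1.201×10^8.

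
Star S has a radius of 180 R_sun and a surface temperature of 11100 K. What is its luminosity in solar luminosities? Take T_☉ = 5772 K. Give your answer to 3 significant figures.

L/L_☉ = (R/R_☉)² (T/T_☉)⁴ = (180)² × (11100/5772)⁴
       = 3.240×10^4 × (1.923)⁴ = 3.240×10^4 × 13.68 = 4.431×10^5.

4.43×10^5 solar luminosities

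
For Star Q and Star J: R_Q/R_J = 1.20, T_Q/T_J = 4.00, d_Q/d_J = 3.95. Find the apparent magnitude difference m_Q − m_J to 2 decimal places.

-3.43

L_Q/L_J = (1.20)²(4.00)⁴ = 368.6.
F_Q/F_J = (L_Q/L_J)/(d_Q/d_J)² = 368.6/15.60 = 23.63.
m_Q − m_J = −2.5 log₁₀(23.63) = -3.43.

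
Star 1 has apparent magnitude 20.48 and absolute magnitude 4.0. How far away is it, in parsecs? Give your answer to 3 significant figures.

m − M = 5 log₁₀(d/10 pc)
20.48 − (4.0) = 16.48 = 5 log₁₀(d/10)
d = 10 × 10^(16.48/5) = 10 × 10^3.296 = 1.977×10^4 pc.

1.98×10^4 pc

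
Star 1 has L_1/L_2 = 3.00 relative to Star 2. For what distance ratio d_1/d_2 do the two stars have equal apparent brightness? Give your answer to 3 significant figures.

1.73

Equal flux requires L_1/d_1² = L_2/d_2², so d_1/d_2 = √(L_1/L_2)
= √(3.00) = 1.732.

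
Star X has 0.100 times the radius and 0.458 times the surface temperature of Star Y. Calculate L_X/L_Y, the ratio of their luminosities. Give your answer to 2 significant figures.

From the Stefan–Boltzmann law, L ∝ R²T⁴, so
L_X/L_Y = (R_X/R_Y)² (T_X/T_Y)⁴ = (0.100)² × (0.458)⁴ = 0.01000 × 0.04400 = 4.400×10^-4.

4.4×10^-4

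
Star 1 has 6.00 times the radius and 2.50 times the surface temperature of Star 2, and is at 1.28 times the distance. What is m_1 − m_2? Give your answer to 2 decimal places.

L_1/L_2 = (6.00)²(2.50)⁴ = 1406.
F_1/F_2 = (L_1/L_2)/(d_1/d_2)² = 1406/1.638 = 858.3.
m_1 − m_2 = −2.5 log₁₀(858.3) = -7.33.

-7.33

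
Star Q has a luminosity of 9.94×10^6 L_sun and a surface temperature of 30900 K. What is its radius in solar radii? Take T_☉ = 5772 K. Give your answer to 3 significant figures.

R/R_☉ = √(L/L_☉) / (T/T_☉)² = √(9.94×10^6) / (5.353)²
       = 3153 / 28.66 = 110.0.

110 solar radii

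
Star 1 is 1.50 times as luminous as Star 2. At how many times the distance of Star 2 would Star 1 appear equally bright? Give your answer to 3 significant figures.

1.22

Equal flux requires L_1/d_1² = L_2/d_2², so d_1/d_2 = √(L_1/L_2)
= √(1.50) = 1.225.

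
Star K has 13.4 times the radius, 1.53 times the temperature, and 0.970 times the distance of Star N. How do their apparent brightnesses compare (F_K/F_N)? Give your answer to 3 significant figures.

L_K/L_N = (R_K/R_N)²(T_K/T_N)⁴ = (13.4)² × (1.53)⁴ = 984.0.
F_K/F_N = (L_K/L_N)/(d_K/d_N)² = 984.0 / (0.970)² = 1046.

1.05×10^3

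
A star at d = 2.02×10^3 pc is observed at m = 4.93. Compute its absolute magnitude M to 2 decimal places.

-6.60

M = m − 5 log₁₀(d/10 pc) = 4.93 − 5 log₁₀(2.02×10^3/10)
  = 4.93 − 5 × 2.305 = 4.93 − 11.53 = -6.60.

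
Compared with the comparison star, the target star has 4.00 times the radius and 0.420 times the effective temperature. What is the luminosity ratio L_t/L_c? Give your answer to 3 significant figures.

0.498

From the Stefan–Boltzmann law, L ∝ R²T⁴, so
L_t/L_c = (R_t/R_c)² (T_t/T_c)⁴ = (4.00)² × (0.420)⁴ = 16.00 × 0.03112 = 0.4979.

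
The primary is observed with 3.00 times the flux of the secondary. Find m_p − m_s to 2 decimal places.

-1.19

m_p − m_s = −2.5 log₁₀(F_p/F_s) = −2.5 log₁₀(3.00) = −2.5 × (0.477) = -1.193.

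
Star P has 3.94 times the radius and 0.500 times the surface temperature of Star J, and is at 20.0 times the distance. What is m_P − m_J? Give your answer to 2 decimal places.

L_P/L_J = (3.94)²(0.500)⁴ = 0.9702.
F_P/F_J = (L_P/L_J)/(d_P/d_J)² = 0.9702/400.0 = 0.002426.
m_P − m_J = −2.5 log₁₀(0.002426) = 6.54.

6.54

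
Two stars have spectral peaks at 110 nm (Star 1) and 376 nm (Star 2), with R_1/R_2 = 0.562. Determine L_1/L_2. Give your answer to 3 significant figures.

43.1

Wien's law gives T ∝ 1/λ_max, so T_1/T_2 = λ_2/λ_1 = 376/110 = 3.418.
Then L ∝ R²T⁴ gives L_1/L_2 = (0.562)² × (3.418)⁴ = 0.3158 × 136.5 = 43.12.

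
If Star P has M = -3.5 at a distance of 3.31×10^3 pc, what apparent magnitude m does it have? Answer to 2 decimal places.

m = M + 5 log₁₀(d/10 pc) = -3.5 + 5 log₁₀(3.31×10^3/10)
  = -3.5 + 5 × 2.520 = -3.5 + 12.60 = 9.10.

9.10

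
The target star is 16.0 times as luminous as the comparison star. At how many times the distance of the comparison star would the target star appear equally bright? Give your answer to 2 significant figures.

Equal flux requires L_t/d_t² = L_c/d_c², so d_t/d_c = √(L_t/L_c)
= √(16.0) = 4.000.

4.0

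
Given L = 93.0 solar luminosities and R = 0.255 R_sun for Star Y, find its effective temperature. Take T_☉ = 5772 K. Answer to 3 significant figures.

T/T_☉ = (L/L_☉)^(1/4) / (R/R_☉)^(1/2)
T = 5772 × (93.0)^(1/4) / √(0.255) = 5772 × 3.105 / 0.5050 = 3.550×10^4 K.

3.55×10^4 K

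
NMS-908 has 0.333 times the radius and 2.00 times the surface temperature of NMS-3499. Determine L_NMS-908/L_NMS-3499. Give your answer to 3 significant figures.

From the Stefan–Boltzmann law, L ∝ R²T⁴, so
L_NMS-908/L_NMS-3499 = (R_NMS-908/R_NMS-3499)² (T_NMS-908/T_NMS-3499)⁴ = (0.333)² × (2.00)⁴ = 0.1109 × 16.00 = 1.774.

1.77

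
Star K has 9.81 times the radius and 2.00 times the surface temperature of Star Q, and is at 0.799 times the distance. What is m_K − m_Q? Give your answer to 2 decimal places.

-8.46

L_K/L_Q = (9.81)²(2.00)⁴ = 1540.
F_K/F_Q = (L_K/L_Q)/(d_K/d_Q)² = 1540/0.6384 = 2412.
m_K − m_Q = −2.5 log₁₀(2412) = -8.46.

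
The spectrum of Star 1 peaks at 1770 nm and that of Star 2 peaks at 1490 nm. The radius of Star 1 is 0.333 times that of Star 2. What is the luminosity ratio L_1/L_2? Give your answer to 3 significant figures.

Wien's law gives T ∝ 1/λ_max, so T_1/T_2 = λ_2/λ_1 = 1490/1770 = 0.8418.
Then L ∝ R²T⁴ gives L_1/L_2 = (0.333)² × (0.8418)⁴ = 0.1109 × 0.5022 = 0.05569.

0.0557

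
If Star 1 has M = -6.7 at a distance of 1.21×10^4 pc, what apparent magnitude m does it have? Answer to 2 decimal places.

8.71

m = M + 5 log₁₀(d/10 pc) = -6.7 + 5 log₁₀(1.21×10^4/10)
  = -6.7 + 5 × 3.083 = -6.7 + 15.41 = 8.71.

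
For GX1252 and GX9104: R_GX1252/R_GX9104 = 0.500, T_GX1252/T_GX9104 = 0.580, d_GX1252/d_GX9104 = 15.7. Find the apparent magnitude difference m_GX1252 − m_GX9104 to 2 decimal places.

L_GX1252/L_GX9104 = (0.500)²(0.580)⁴ = 0.02829.
F_GX1252/F_GX9104 = (L_GX1252/L_GX9104)/(d_GX1252/d_GX9104)² = 0.02829/246.5 = 1.148×10^-4.
m_GX1252 − m_GX9104 = −2.5 log₁₀(1.148×10^-4) = 9.85.

9.85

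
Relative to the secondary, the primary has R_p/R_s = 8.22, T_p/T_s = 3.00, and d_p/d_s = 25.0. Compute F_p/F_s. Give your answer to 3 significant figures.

8.76

L_p/L_s = (R_p/R_s)²(T_p/T_s)⁴ = (8.22)² × (3.00)⁴ = 5473.
F_p/F_s = (L_p/L_s)/(d_p/d_s)² = 5473 / (25.0)² = 8.757.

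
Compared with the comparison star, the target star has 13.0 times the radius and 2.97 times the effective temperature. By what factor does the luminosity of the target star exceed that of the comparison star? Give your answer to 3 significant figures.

1.31×10^4

From the Stefan–Boltzmann law, L ∝ R²T⁴, so
L_t/L_c = (R_t/R_c)² (T_t/T_c)⁴ = (13.0)² × (2.97)⁴ = 169.0 × 77.81 = 1.315×10^4.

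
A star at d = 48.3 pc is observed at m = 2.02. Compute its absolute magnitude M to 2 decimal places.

-1.40

M = m − 5 log₁₀(d/10 pc) = 2.02 − 5 log₁₀(48.3/10)
  = 2.02 − 5 × 0.684 = 2.02 − 3.42 = -1.40.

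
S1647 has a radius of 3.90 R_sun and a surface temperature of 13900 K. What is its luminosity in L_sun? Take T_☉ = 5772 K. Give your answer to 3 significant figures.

512 L_sun

L/L_☉ = (R/R_☉)² (T/T_☉)⁴ = (3.90)² × (13900/5772)⁴
       = 15.21 × (2.408)⁴ = 15.21 × 33.63 = 511.5.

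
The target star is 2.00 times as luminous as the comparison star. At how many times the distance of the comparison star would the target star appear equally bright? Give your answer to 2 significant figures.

1.4

Equal flux requires L_t/d_t² = L_c/d_c², so d_t/d_c = √(L_t/L_c)
= √(2.00) = 1.414.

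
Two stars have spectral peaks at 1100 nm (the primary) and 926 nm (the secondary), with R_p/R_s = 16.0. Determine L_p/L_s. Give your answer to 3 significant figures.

Wien's law gives T ∝ 1/λ_max, so T_p/T_s = λ_s/λ_p = 926/1100 = 0.8418.
Then L ∝ R²T⁴ gives L_p/L_s = (16.0)² × (0.8418)⁴ = 256.0 × 0.5022 = 128.6.

129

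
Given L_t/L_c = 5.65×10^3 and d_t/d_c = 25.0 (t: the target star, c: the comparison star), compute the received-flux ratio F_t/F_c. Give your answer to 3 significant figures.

F = L/(4πd²), so F_t/F_c = (L_t/L_c) / (d_t/d_c)²
= 5.65×10^3 / (25.0)² = 5.65×10^3 / 625.0 = 9.040.

9.04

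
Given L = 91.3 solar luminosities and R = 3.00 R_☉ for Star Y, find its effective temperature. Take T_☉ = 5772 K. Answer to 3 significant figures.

1.03×10^4 K

T/T_☉ = (L/L_☉)^(1/4) / (R/R_☉)^(1/2)
T = 5772 × (91.3)^(1/4) / √(3.00) = 5772 × 3.091 / 1.732 = 1.030×10^4 K.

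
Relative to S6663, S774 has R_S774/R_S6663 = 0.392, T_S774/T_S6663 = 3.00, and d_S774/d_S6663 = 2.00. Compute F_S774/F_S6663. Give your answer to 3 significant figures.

L_S774/L_S6663 = (R_S774/R_S6663)²(T_S774/T_S6663)⁴ = (0.392)² × (3.00)⁴ = 12.45.
F_S774/F_S6663 = (L_S774/L_S6663)/(d_S774/d_S6663)² = 12.45 / (2.00)² = 3.112.

3.11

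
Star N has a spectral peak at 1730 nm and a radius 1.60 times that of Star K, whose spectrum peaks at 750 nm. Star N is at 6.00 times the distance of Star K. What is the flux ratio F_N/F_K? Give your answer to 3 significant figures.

0.00251

Wien's law: T_N/T_K = λ_K/λ_N = 750/1730 = 0.4335.
L_N/L_K = (R_N/R_K)²(T_N/T_K)⁴ = (1.60)²(0.4335)⁴ = 0.09043.
F_N/F_K = (L_N/L_K)/(d_N/d_K)² = 0.09043/(6.00)² = 0.002512.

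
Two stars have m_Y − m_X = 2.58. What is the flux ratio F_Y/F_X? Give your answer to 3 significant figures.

F_Y/F_X = 10^(−(m_Y − m_X)/2.5) = 10^(-2.58/2.5) = 10^-1.032 = 0.09290.

0.0929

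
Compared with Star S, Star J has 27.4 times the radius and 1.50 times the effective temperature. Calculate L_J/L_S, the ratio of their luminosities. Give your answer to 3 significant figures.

3.80×10^3

From the Stefan–Boltzmann law, L ∝ R²T⁴, so
L_J/L_S = (R_J/R_S)² (T_J/T_S)⁴ = (27.4)² × (1.50)⁴ = 750.8 × 5.062 = 3801.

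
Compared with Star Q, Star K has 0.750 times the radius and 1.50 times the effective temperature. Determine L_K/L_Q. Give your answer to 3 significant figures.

2.85

From the Stefan–Boltzmann law, L ∝ R²T⁴, so
L_K/L_Q = (R_K/R_Q)² (T_K/T_Q)⁴ = (0.750)² × (1.50)⁴ = 0.5625 × 5.062 = 2.848.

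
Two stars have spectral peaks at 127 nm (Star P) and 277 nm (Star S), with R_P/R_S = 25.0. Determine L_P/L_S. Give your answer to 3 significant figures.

1.41×10^4

Wien's law gives T ∝ 1/λ_max, so T_P/T_S = λ_S/λ_P = 277/127 = 2.181.
Then L ∝ R²T⁴ gives L_P/L_S = (25.0)² × (2.181)⁴ = 625.0 × 22.63 = 1.414×10^4.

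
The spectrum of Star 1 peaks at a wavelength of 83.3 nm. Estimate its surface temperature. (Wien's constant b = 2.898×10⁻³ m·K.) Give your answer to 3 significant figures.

T = b/λ_max = 2.898×10⁻³ / (83.3×10⁻⁹) = 3.479×10^4 K.

3.48×10^4 K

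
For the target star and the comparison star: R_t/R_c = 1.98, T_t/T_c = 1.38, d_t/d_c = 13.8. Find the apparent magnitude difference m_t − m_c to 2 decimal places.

2.82

L_t/L_c = (1.98)²(1.38)⁴ = 14.22.
F_t/F_c = (L_t/L_c)/(d_t/d_c)² = 14.22/190.4 = 0.07466.
m_t − m_c = −2.5 log₁₀(0.07466) = 2.82.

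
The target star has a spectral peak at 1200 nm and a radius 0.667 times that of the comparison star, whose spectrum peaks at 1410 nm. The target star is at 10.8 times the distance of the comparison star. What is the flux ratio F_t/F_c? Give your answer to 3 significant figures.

0.00727

Wien's law: T_t/T_c = λ_c/λ_t = 1410/1200 = 1.175.
L_t/L_c = (R_t/R_c)²(T_t/T_c)⁴ = (0.667)²(1.175)⁴ = 0.8480.
F_t/F_c = (L_t/L_c)/(d_t/d_c)² = 0.8480/(10.8)² = 0.007270.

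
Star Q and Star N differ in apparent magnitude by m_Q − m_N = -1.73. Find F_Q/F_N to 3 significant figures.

4.92

F_Q/F_N = 10^(−(m_Q − m_N)/2.5) = 10^(1.73/2.5) = 10^0.692 = 4.920.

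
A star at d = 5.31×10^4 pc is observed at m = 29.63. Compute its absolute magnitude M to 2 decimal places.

M = m − 5 log₁₀(d/10 pc) = 29.63 − 5 log₁₀(5.31×10^4/10)
  = 29.63 − 5 × 3.725 = 29.63 − 18.63 = 11.00.

11.00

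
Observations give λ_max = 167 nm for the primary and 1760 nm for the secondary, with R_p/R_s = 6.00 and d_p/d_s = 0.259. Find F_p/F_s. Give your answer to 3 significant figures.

Wien's law: T_p/T_s = λ_s/λ_p = 1760/167 = 10.54.
L_p/L_s = (R_p/R_s)²(T_p/T_s)⁴ = (6.00)²(10.54)⁴ = 4.441×10^5.
F_p/F_s = (L_p/L_s)/(d_p/d_s)² = 4.441×10^5/(0.259)² = 6.620×10^6.

6.62×10^6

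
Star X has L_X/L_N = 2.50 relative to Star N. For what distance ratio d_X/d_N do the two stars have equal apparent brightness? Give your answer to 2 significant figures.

Equal flux requires L_X/d_X² = L_N/d_N², so d_X/d_N = √(L_X/L_N)
= √(2.50) = 1.581.

1.6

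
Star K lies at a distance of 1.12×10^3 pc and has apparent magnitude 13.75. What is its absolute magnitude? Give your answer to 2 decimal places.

3.50

M = m − 5 log₁₀(d/10 pc) = 13.75 − 5 log₁₀(1.12×10^3/10)
  = 13.75 − 5 × 2.049 = 13.75 − 10.25 = 3.50.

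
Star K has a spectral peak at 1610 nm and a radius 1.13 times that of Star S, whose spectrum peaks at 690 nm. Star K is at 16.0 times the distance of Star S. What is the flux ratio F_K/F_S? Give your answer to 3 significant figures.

Wien's law: T_K/T_S = λ_S/λ_K = 690/1610 = 0.4286.
L_K/L_S = (R_K/R_S)²(T_K/T_S)⁴ = (1.13)²(0.4286)⁴ = 0.04308.
F_K/F_S = (L_K/L_S)/(d_K/d_S)² = 0.04308/(16.0)² = 1.683×10^-4.

1.68×10^-4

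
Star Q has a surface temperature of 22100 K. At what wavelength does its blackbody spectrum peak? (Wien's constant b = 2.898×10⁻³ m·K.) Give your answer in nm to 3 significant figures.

131 nm

λ_max = b/T = 2.898×10⁻³ / 22100 = 1.31×10^-7 m = 131.1 nm.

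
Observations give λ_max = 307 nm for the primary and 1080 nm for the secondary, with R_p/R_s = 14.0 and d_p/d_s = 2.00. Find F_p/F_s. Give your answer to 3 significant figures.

7.50×10^3

Wien's law: T_p/T_s = λ_s/λ_p = 1080/307 = 3.518.
L_p/L_s = (R_p/R_s)²(T_p/T_s)⁴ = (14.0)²(3.518)⁴ = 3.002×10^4.
F_p/F_s = (L_p/L_s)/(d_p/d_s)² = 3.002×10^4/(2.00)² = 7505.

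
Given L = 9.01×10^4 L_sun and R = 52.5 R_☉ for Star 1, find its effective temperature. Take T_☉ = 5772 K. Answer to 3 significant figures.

T/T_☉ = (L/L_☉)^(1/4) / (R/R_☉)^(1/2)
T = 5772 × (9.01×10^4)^(1/4) / √(52.5) = 5772 × 17.33 / 7.246 = 1.380×10^4 K.

1.38×10^4 K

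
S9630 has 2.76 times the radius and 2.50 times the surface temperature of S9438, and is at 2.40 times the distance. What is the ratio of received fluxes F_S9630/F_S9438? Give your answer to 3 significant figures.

L_S9630/L_S9438 = (R_S9630/R_S9438)²(T_S9630/T_S9438)⁴ = (2.76)² × (2.50)⁴ = 297.6.
F_S9630/F_S9438 = (L_S9630/L_S9438)/(d_S9630/d_S9438)² = 297.6 / (2.40)² = 51.66.

51.7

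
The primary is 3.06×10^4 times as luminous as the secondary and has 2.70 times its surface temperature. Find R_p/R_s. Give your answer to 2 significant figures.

24

L ∝ R²T⁴ gives R ∝ √L / T², so
R_p/R_s = √(3.06×10^4) / (2.70)² = 174.9 / 7.290 = 24.00.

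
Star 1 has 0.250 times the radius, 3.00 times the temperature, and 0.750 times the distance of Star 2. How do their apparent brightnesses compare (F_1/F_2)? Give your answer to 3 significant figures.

L_1/L_2 = (R_1/R_2)²(T_1/T_2)⁴ = (0.250)² × (3.00)⁴ = 5.062.
F_1/F_2 = (L_1/L_2)/(d_1/d_2)² = 5.062 / (0.750)² = 9.000.

9.00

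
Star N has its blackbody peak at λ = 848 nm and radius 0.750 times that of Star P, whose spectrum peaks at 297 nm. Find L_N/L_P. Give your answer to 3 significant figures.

0.00846

Wien's law gives T ∝ 1/λ_max, so T_N/T_P = λ_P/λ_N = 297/848 = 0.3502.
Then L ∝ R²T⁴ gives L_N/L_P = (0.750)² × (0.3502)⁴ = 0.5625 × 0.01505 = 0.008464.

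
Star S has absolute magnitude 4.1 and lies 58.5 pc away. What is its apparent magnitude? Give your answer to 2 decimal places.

7.94

m = M + 5 log₁₀(d/10 pc) = 4.1 + 5 log₁₀(58.5/10)
  = 4.1 + 5 × 0.767 = 4.1 + 3.84 = 7.94.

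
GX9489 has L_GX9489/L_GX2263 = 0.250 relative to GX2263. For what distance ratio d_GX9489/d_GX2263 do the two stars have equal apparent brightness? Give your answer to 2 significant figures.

Equal flux requires L_GX9489/d_GX9489² = L_GX2263/d_GX2263², so d_GX9489/d_GX2263 = √(L_GX9489/L_GX2263)
= √(0.250) = 0.5000.

0.50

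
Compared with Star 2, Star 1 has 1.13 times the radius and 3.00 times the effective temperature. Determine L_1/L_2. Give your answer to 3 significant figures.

103

From the Stefan–Boltzmann law, L ∝ R²T⁴, so
L_1/L_2 = (R_1/R_2)² (T_1/T_2)⁴ = (1.13)² × (3.00)⁴ = 1.277 × 81.00 = 103.4.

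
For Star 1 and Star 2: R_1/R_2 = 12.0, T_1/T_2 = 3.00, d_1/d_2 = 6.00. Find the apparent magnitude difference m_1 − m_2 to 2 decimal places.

L_1/L_2 = (12.0)²(3.00)⁴ = 1.166×10^4.
F_1/F_2 = (L_1/L_2)/(d_1/d_2)² = 1.166×10^4/36.00 = 324.0.
m_1 − m_2 = −2.5 log₁₀(324.0) = -6.28.

-6.28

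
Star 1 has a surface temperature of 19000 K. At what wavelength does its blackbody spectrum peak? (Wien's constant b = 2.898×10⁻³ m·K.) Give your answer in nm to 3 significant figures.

153 nm

λ_max = b/T = 2.898×10⁻³ / 19000 = 1.53×10^-7 m = 152.5 nm.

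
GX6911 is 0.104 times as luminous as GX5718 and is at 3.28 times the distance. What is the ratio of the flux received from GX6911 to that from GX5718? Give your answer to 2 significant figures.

F = L/(4πd²), so F_GX6911/F_GX5718 = (L_GX6911/L_GX5718) / (d_GX6911/d_GX5718)²
= 0.104 / (3.28)² = 0.104 / 10.76 = 0.009667.

0.0097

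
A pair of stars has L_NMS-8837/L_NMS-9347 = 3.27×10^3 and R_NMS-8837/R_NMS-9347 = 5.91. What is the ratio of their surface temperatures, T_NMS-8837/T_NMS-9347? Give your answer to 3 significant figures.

3.11

L ∝ R²T⁴ gives T ∝ (L/R²)^(1/4), so
T_NMS-8837/T_NMS-9347 = (3.27×10^3 / 5.91²)^(1/4) = (93.62)^(1/4) = 3.111.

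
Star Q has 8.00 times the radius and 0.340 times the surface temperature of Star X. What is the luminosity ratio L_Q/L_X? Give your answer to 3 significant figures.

From the Stefan–Boltzmann law, L ∝ R²T⁴, so
L_Q/L_X = (R_Q/R_X)² (T_Q/T_X)⁴ = (8.00)² × (0.340)⁴ = 64.00 × 0.01336 = 0.8553.

0.855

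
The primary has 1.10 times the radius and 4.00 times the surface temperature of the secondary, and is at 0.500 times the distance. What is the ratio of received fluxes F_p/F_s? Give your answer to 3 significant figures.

1.24×10^3

L_p/L_s = (R_p/R_s)²(T_p/T_s)⁴ = (1.10)² × (4.00)⁴ = 309.8.
F_p/F_s = (L_p/L_s)/(d_p/d_s)² = 309.8 / (0.500)² = 1239.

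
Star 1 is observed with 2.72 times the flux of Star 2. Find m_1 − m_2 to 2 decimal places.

-1.09

m_1 − m_2 = −2.5 log₁₀(F_1/F_2) = −2.5 log₁₀(2.72) = −2.5 × (0.435) = -1.086.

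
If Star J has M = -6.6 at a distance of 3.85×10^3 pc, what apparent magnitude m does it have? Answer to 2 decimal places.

6.33

m = M + 5 log₁₀(d/10 pc) = -6.6 + 5 log₁₀(3.85×10^3/10)
  = -6.6 + 5 × 2.585 = -6.6 + 12.93 = 6.33.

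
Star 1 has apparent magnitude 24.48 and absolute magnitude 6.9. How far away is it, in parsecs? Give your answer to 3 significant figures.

m − M = 5 log₁₀(d/10 pc)
24.48 − (6.9) = 17.58 = 5 log₁₀(d/10)
d = 10 × 10^(17.58/5) = 10 × 10^3.516 = 3.281×10^4 pc.

3.28×10^4 pc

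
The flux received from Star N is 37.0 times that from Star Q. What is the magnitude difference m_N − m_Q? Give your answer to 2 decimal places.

m_N − m_Q = −2.5 log₁₀(F_N/F_Q) = −2.5 log₁₀(37.0) = −2.5 × (1.568) = -3.921.

-3.92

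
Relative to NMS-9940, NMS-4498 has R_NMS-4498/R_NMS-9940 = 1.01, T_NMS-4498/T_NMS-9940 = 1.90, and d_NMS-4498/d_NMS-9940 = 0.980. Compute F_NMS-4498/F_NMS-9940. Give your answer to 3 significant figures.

13.8

L_NMS-4498/L_NMS-9940 = (R_NMS-4498/R_NMS-9940)²(T_NMS-4498/T_NMS-9940)⁴ = (1.01)² × (1.90)⁴ = 13.29.
F_NMS-4498/F_NMS-9940 = (L_NMS-4498/L_NMS-9940)/(d_NMS-4498/d_NMS-9940)² = 13.29 / (0.980)² = 13.84.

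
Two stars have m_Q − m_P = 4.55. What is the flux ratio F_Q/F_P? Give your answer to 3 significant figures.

F_Q/F_P = 10^(−(m_Q − m_P)/2.5) = 10^(-4.55/2.5) = 10^-1.820 = 0.01514.

0.0151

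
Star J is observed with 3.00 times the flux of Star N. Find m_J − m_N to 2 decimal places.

m_J − m_N = −2.5 log₁₀(F_J/F_N) = −2.5 log₁₀(3.00) = −2.5 × (0.477) = -1.193.

-1.19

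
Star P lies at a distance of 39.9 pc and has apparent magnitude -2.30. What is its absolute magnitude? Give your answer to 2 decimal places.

-5.30

M = m − 5 log₁₀(d/10 pc) = -2.30 − 5 log₁₀(39.9/10)
  = -2.30 − 5 × 0.601 = -2.30 − 3.00 = -5.30.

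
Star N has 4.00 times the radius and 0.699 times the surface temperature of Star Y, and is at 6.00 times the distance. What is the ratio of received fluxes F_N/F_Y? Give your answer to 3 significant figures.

L_N/L_Y = (R_N/R_Y)²(T_N/T_Y)⁴ = (4.00)² × (0.699)⁴ = 3.820.
F_N/F_Y = (L_N/L_Y)/(d_N/d_Y)² = 3.820 / (6.00)² = 0.1061.

0.106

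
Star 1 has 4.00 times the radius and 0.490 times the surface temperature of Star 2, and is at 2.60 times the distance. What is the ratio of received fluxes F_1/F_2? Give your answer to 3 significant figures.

L_1/L_2 = (R_1/R_2)²(T_1/T_2)⁴ = (4.00)² × (0.490)⁴ = 0.9224.
F_1/F_2 = (L_1/L_2)/(d_1/d_2)² = 0.9224 / (2.60)² = 0.1364.

0.136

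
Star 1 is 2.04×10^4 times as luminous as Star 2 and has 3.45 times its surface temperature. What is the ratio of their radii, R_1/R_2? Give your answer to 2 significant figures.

12

L ∝ R²T⁴ gives R ∝ √L / T², so
R_1/R_2 = √(2.04×10^4) / (3.45)² = 142.8 / 11.90 = 12.00.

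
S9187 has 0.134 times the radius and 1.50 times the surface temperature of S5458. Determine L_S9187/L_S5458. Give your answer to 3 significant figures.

From the Stefan–Boltzmann law, L ∝ R²T⁴, so
L_S9187/L_S5458 = (R_S9187/R_S5458)² (T_S9187/T_S5458)⁴ = (0.134)² × (1.50)⁴ = 0.01796 × 5.062 = 0.09090.

0.0909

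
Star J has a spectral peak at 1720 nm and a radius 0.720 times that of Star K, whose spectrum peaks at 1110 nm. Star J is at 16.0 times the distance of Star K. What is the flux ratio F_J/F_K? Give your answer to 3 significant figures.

Wien's law: T_J/T_K = λ_K/λ_J = 1110/1720 = 0.6453.
L_J/L_K = (R_J/R_K)²(T_J/T_K)⁴ = (0.720)²(0.6453)⁴ = 0.08992.
F_J/F_K = (L_J/L_K)/(d_J/d_K)² = 0.08992/(16.0)² = 3.512×10^-4.

3.51×10^-4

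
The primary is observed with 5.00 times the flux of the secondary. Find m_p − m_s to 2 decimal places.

-1.75

m_p − m_s = −2.5 log₁₀(F_p/F_s) = −2.5 log₁₀(5.00) = −2.5 × (0.699) = -1.747.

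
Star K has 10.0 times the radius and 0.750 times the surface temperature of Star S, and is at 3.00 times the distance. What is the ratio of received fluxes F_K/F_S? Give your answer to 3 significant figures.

3.52

L_K/L_S = (R_K/R_S)²(T_K/T_S)⁴ = (10.0)² × (0.750)⁴ = 31.64.
F_K/F_S = (L_K/L_S)/(d_K/d_S)² = 31.64 / (3.00)² = 3.516.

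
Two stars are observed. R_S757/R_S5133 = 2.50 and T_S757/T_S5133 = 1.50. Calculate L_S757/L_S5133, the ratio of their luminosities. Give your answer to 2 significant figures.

From the Stefan–Boltzmann law, L ∝ R²T⁴, so
L_S757/L_S5133 = (R_S757/R_S5133)² (T_S757/T_S5133)⁴ = (2.50)² × (1.50)⁴ = 6.250 × 5.062 = 31.64.

32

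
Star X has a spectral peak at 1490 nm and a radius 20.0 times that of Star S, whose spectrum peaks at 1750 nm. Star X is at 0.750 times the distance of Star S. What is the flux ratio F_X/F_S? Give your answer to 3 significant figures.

Wien's law: T_X/T_S = λ_S/λ_X = 1750/1490 = 1.174.
L_X/L_S = (R_X/R_S)²(T_X/T_S)⁴ = (20.0)²(1.174)⁴ = 761.1.
F_X/F_S = (L_X/L_S)/(d_X/d_S)² = 761.1/(0.750)² = 1353.

1.35×10^3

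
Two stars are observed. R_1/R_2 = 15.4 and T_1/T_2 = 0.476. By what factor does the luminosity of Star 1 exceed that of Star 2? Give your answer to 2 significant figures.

From the Stefan–Boltzmann law, L ∝ R²T⁴, so
L_1/L_2 = (R_1/R_2)² (T_1/T_2)⁴ = (15.4)² × (0.476)⁴ = 237.2 × 0.05134 = 12.18.

12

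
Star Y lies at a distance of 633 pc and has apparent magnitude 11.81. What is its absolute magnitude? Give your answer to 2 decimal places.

2.80

M = m − 5 log₁₀(d/10 pc) = 11.81 − 5 log₁₀(633/10)
  = 11.81 − 5 × 1.801 = 11.81 − 9.01 = 2.80.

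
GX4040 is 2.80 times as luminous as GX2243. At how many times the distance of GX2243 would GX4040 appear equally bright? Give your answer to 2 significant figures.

1.7

Equal flux requires L_GX4040/d_GX4040² = L_GX2243/d_GX2243², so d_GX4040/d_GX2243 = √(L_GX4040/L_GX2243)
= √(2.80) = 1.673.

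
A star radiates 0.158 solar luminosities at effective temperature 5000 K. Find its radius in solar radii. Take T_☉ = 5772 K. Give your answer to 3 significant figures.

R/R_☉ = √(L/L_☉) / (T/T_☉)² = √(0.158) / (0.8663)²
       = 0.3975 / 0.7504 = 0.5297.

0.530 solar radii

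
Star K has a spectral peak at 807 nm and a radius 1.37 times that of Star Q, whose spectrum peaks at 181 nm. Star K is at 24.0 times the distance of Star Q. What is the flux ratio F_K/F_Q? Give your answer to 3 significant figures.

Wien's law: T_K/T_Q = λ_Q/λ_K = 181/807 = 0.2243.
L_K/L_Q = (R_K/R_Q)²(T_K/T_Q)⁴ = (1.37)²(0.2243)⁴ = 0.004750.
F_K/F_Q = (L_K/L_Q)/(d_K/d_Q)² = 0.004750/(24.0)² = 8.246×10^-6.

8.25×10^-6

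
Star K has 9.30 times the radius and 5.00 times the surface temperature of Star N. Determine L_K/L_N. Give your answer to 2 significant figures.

5.4×10^4

From the Stefan–Boltzmann law, L ∝ R²T⁴, so
L_K/L_N = (R_K/R_N)² (T_K/T_N)⁴ = (9.30)² × (5.00)⁴ = 86.49 × 625.0 = 5.406×10^4.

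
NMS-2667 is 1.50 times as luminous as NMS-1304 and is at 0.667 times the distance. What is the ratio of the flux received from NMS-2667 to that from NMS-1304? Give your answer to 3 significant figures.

3.37

F = L/(4πd²), so F_NMS-2667/F_NMS-1304 = (L_NMS-2667/L_NMS-1304) / (d_NMS-2667/d_NMS-1304)²
= 1.50 / (0.667)² = 1.50 / 0.4449 = 3.372.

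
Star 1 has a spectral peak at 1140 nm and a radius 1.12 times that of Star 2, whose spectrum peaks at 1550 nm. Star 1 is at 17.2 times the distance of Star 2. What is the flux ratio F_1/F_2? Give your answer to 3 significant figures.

0.0145

Wien's law: T_1/T_2 = λ_2/λ_1 = 1550/1140 = 1.360.
L_1/L_2 = (R_1/R_2)²(T_1/T_2)⁴ = (1.12)²(1.360)⁴ = 4.287.
F_1/F_2 = (L_1/L_2)/(d_1/d_2)² = 4.287/(17.2)² = 0.01449.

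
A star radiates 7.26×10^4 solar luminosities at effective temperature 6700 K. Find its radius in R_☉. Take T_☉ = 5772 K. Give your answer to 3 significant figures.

R/R_☉ = √(L/L_☉) / (T/T_☉)² = √(7.26×10^4) / (1.161)²
       = 269.4 / 1.347 = 200.0.

200 R_☉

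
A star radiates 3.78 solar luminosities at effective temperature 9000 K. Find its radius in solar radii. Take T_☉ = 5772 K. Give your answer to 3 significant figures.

0.800 solar radii

R/R_☉ = √(L/L_☉) / (T/T_☉)² = √(3.78) / (1.559)²
       = 1.944 / 2.431 = 0.7997.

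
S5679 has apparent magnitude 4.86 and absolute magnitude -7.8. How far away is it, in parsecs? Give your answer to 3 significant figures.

m − M = 5 log₁₀(d/10 pc)
4.86 − (-7.8) = 12.66 = 5 log₁₀(d/10)
d = 10 × 10^(12.66/5) = 10 × 10^2.532 = 3404 pc.

3.40×10^3 pc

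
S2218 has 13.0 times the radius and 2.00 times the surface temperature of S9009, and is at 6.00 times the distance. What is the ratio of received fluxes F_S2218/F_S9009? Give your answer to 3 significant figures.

L_S2218/L_S9009 = (R_S2218/R_S9009)²(T_S2218/T_S9009)⁴ = (13.0)² × (2.00)⁴ = 2704.
F_S2218/F_S9009 = (L_S2218/L_S9009)/(d_S2218/d_S9009)² = 2704 / (6.00)² = 75.11.

75.1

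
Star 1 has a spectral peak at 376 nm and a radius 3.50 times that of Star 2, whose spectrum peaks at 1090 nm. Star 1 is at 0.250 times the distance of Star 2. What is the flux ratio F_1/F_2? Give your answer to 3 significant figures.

Wien's law: T_1/T_2 = λ_2/λ_1 = 1090/376 = 2.899.
L_1/L_2 = (R_1/R_2)²(T_1/T_2)⁴ = (3.50)²(2.899)⁴ = 865.1.
F_1/F_2 = (L_1/L_2)/(d_1/d_2)² = 865.1/(0.250)² = 1.384×10^4.

1.38×10^4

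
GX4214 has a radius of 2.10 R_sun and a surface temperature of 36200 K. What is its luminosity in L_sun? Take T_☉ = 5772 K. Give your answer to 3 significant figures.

6.82×10^3 L_sun

L/L_☉ = (R/R_☉)² (T/T_☉)⁴ = (2.10)² × (36200/5772)⁴
       = 4.410 × (6.272)⁴ = 4.410 × 1547 = 6823.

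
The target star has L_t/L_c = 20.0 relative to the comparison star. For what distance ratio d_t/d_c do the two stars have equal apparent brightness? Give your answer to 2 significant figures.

Equal flux requires L_t/d_t² = L_c/d_c², so d_t/d_c = √(L_t/L_c)
= √(20.0) = 4.472.

4.5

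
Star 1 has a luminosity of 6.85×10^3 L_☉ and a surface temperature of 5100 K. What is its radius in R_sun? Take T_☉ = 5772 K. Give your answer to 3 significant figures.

R/R_☉ = √(L/L_☉) / (T/T_☉)² = √(6.85×10^3) / (0.8836)²
       = 82.76 / 0.7807 = 106.0.

106 R_sun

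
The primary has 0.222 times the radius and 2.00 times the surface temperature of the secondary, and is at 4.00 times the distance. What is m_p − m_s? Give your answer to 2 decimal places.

L_p/L_s = (0.222)²(2.00)⁴ = 0.7885.
F_p/F_s = (L_p/L_s)/(d_p/d_s)² = 0.7885/16.00 = 0.04928.
m_p − m_s = −2.5 log₁₀(0.04928) = 3.27.

3.27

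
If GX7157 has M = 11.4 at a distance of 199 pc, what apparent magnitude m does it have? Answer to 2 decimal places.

m = M + 5 log₁₀(d/10 pc) = 11.4 + 5 log₁₀(199/10)
  = 11.4 + 5 × 1.299 = 11.4 + 6.49 = 17.89.

17.89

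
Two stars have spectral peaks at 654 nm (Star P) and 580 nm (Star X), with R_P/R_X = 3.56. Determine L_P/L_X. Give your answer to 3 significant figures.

7.84

Wien's law gives T ∝ 1/λ_max, so T_P/T_X = λ_X/λ_P = 580/654 = 0.8869.
Then L ∝ R²T⁴ gives L_P/L_X = (3.56)² × (0.8869)⁴ = 12.67 × 0.6186 = 7.840.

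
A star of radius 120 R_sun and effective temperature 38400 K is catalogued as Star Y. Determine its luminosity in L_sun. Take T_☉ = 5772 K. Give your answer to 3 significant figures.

2.82×10^7 L_sun

L/L_☉ = (R/R_☉)² (T/T_☉)⁴ = (120)² × (38400/5772)⁴
       = 1.440×10^4 × (6.653)⁴ = 1.440×10^4 × 1959 = 2.821×10^7.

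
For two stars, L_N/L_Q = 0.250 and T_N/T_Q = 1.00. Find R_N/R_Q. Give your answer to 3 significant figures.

0.500

L ∝ R²T⁴ gives R ∝ √L / T², so
R_N/R_Q = √(0.250) / (1.00)² = 0.5000 / 1.000 = 0.5000.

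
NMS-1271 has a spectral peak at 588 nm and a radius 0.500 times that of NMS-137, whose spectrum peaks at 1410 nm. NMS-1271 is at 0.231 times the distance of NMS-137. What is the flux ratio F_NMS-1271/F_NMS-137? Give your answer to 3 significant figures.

155

Wien's law: T_NMS-1271/T_NMS-137 = λ_NMS-137/λ_NMS-1271 = 1410/588 = 2.398.
L_NMS-1271/L_NMS-137 = (R_NMS-1271/R_NMS-137)²(T_NMS-1271/T_NMS-137)⁴ = (0.500)²(2.398)⁴ = 8.266.
F_NMS-1271/F_NMS-137 = (L_NMS-1271/L_NMS-137)/(d_NMS-1271/d_NMS-137)² = 8.266/(0.231)² = 154.9.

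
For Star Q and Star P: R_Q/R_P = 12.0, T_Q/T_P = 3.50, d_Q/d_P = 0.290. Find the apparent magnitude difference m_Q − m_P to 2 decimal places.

L_Q/L_P = (12.0)²(3.50)⁴ = 2.161×10^4.
F_Q/F_P = (L_Q/L_P)/(d_Q/d_P)² = 2.161×10^4/0.08410 = 2.569×10^5.
m_Q − m_P = −2.5 log₁₀(2.569×10^5) = -13.52.

-13.52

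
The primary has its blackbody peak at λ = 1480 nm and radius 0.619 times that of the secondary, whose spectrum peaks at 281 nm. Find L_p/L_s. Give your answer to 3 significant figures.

Wien's law gives T ∝ 1/λ_max, so T_p/T_s = λ_s/λ_p = 281/1480 = 0.1899.
Then L ∝ R²T⁴ gives L_p/L_s = (0.619)² × (0.1899)⁴ = 0.3832 × 0.001300 = 4.979×10^-4.

4.98×10^-4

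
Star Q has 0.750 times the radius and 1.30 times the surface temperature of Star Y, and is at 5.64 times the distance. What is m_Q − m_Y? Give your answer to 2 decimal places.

L_Q/L_Y = (0.750)²(1.30)⁴ = 1.607.
F_Q/F_Y = (L_Q/L_Y)/(d_Q/d_Y)² = 1.607/31.81 = 0.05051.
m_Q − m_Y = −2.5 log₁₀(0.05051) = 3.24.

3.24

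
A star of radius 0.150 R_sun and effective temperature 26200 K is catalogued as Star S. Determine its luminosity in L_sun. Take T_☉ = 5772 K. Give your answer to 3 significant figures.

L/L_☉ = (R/R_☉)² (T/T_☉)⁴ = (0.150)² × (26200/5772)⁴
       = 0.02250 × (4.539)⁴ = 0.02250 × 424.5 = 9.552.

9.55 L_sun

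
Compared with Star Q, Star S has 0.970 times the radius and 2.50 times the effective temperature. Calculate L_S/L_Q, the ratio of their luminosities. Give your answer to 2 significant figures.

From the Stefan–Boltzmann law, L ∝ R²T⁴, so
L_S/L_Q = (R_S/R_Q)² (T_S/T_Q)⁴ = (0.970)² × (2.50)⁴ = 0.9409 × 39.06 = 36.75.

37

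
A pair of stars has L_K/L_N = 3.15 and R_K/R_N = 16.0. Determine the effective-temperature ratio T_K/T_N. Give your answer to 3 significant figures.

0.333

L ∝ R²T⁴ gives T ∝ (L/R²)^(1/4), so
T_K/T_N = (3.15 / 16.0²)^(1/4) = (0.01230)^(1/4) = 0.3331.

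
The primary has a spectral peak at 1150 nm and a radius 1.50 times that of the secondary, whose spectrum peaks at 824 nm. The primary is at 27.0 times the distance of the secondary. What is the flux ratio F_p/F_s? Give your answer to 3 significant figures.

8.14×10^-4

Wien's law: T_p/T_s = λ_s/λ_p = 824/1150 = 0.7165.
L_p/L_s = (R_p/R_s)²(T_p/T_s)⁴ = (1.50)²(0.7165)⁴ = 0.5931.
F_p/F_s = (L_p/L_s)/(d_p/d_s)² = 0.5931/(27.0)² = 8.135×10^-4.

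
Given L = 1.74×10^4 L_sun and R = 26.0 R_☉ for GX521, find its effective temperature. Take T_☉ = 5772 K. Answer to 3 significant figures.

1.30×10^4 K

T/T_☉ = (L/L_☉)^(1/4) / (R/R_☉)^(1/2)
T = 5772 × (1.74×10^4)^(1/4) / √(26.0) = 5772 × 11.49 / 5.099 = 1.300×10^4 K.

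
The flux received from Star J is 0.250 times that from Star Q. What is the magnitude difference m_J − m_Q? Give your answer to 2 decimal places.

1.51

m_J − m_Q = −2.5 log₁₀(F_J/F_Q) = −2.5 log₁₀(0.250) = −2.5 × (-0.602) = 1.505.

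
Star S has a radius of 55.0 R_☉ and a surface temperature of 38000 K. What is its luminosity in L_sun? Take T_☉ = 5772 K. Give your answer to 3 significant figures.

5.68×10^6 L_sun

L/L_☉ = (R/R_☉)² (T/T_☉)⁴ = (55.0)² × (38000/5772)⁴
       = 3025 × (6.584)⁴ = 3025 × 1879 = 5.683×10^6.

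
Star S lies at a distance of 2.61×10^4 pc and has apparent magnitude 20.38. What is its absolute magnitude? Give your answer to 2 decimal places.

3.30

M = m − 5 log₁₀(d/10 pc) = 20.38 − 5 log₁₀(2.61×10^4/10)
  = 20.38 − 5 × 3.417 = 20.38 − 17.08 = 3.30.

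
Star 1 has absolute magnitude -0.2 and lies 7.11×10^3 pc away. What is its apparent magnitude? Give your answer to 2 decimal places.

14.06

m = M + 5 log₁₀(d/10 pc) = -0.2 + 5 log₁₀(7.11×10^3/10)
  = -0.2 + 5 × 2.852 = -0.2 + 14.26 = 14.06.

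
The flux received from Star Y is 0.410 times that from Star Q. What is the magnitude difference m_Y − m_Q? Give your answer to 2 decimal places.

0.97

m_Y − m_Q = −2.5 log₁₀(F_Y/F_Q) = −2.5 log₁₀(0.410) = −2.5 × (-0.387) = 0.968.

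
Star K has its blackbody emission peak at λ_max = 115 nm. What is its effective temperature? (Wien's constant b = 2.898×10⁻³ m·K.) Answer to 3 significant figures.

2.52×10^4 K

T = b/λ_max = 2.898×10⁻³ / (115×10⁻⁹) = 2.520×10^4 K.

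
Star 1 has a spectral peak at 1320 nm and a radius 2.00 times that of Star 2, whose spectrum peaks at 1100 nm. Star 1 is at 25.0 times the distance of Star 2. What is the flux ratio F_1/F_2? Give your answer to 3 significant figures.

Wien's law: T_1/T_2 = λ_2/λ_1 = 1100/1320 = 0.8333.
L_1/L_2 = (R_1/R_2)²(T_1/T_2)⁴ = (2.00)²(0.8333)⁴ = 1.929.
F_1/F_2 = (L_1/L_2)/(d_1/d_2)² = 1.929/(25.0)² = 0.003086.

0.00309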